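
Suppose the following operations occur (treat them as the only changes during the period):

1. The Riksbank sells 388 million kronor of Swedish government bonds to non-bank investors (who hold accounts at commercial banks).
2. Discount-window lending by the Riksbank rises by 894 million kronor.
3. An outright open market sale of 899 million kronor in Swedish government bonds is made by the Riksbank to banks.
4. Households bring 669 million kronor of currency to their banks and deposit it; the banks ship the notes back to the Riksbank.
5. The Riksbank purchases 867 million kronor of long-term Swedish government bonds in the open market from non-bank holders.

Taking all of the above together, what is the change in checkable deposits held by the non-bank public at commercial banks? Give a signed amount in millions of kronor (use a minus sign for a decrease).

Riksbank balance sheet:
  Assets:      Securities −420M, Loans to banks +894M
  Liabilities: Bank reserves +1143M, Currency in circulation −669M
Commercial banking system:
  Assets:      Reserves at CB +1143M, Securities +899M
  Liabilities: Checkable deposits +1148M, Borrowings from CB +894M
So the change in checkable deposits held by the non-bank public at commercial banks is +1148 million.

+1148 million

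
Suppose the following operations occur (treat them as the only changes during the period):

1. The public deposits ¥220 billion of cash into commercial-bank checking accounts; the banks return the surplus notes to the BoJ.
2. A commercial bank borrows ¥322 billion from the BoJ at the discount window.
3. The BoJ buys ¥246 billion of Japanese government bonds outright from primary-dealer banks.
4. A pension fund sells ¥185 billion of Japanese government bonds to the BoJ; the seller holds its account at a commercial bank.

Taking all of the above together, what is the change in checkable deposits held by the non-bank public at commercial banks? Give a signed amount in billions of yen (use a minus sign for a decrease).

BoJ balance sheet:
  Assets:      Securities +¥431B, Loans to banks +¥322B
  Liabilities: Bank reserves +¥973B, Currency in circulation −¥220B
Commercial banking system:
  Assets:      Reserves at CB +¥973B, Securities −¥246B
  Liabilities: Checkable deposits +¥405B, Borrowings from CB +¥322B
So the change in checkable deposits held by the non-bank public at commercial banks is +¥405 billion.

+¥405 billion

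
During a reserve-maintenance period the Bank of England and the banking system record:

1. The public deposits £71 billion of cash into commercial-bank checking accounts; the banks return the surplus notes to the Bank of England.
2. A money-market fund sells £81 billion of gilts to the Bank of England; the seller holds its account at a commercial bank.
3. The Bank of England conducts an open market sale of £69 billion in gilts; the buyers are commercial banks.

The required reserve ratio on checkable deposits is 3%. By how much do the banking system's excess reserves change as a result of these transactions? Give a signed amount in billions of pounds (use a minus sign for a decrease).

+£78.44 billion

Currency deposit £71 billion: reserves +£71B, deposits +£71B.
Asset purchase (from non-banks) £81 billion: reserves +£81B, deposits +£81B.
OMO sale (to banks) £69 billion: reserves −£69B, deposits 0.
Totals: Δreserves = +£83B, Δdeposits = +£152B.
Δrequired reserves = 3% × +£152B = +£4.56B.
Δexcess reserves = Δreserves − Δrequired = +£83B − (+£4.56B) = +£78.44 billion.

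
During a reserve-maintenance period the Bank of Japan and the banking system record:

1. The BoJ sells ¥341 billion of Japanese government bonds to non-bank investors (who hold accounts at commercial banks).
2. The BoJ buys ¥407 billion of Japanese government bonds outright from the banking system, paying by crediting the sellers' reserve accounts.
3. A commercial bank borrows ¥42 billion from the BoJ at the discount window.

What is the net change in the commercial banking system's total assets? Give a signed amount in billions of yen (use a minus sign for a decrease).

BoJ balance sheet:
  Assets:      Securities +¥66B, Loans to banks +¥42B
  Liabilities: Bank reserves +¥108B
Commercial banking system:
  Assets:      Reserves at CB +¥108B, Securities −¥407B
  Liabilities: Checkable deposits −¥341B, Borrowings from CB +¥42B
Change in total bank assets = -¥299 billion.

-¥299 billion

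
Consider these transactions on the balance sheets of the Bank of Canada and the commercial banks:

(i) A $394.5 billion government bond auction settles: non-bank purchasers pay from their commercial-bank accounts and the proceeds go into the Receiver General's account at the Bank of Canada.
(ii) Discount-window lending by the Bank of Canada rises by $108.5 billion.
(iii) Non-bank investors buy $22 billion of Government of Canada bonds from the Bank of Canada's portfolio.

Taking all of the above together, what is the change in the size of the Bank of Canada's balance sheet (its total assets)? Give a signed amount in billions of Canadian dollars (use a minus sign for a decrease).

Government account inflow $394.5 billion: only the composition of liabilities changes → 0.
Discount-window loan $108.5 billion: a Bank of Canada asset is acquired → +$108.5B.
Asset sale (to non-banks) $22 billion: a Bank of Canada asset is shed → −$22B.
Net: 0 + 108.5 − 22 = +$86.5 billion.

+$86.5 billion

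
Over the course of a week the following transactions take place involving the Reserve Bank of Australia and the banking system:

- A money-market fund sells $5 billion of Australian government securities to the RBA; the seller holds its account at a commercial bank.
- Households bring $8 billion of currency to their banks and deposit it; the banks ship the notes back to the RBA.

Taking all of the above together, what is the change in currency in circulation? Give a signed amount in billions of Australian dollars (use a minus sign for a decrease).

-$8 billion

RBA balance sheet:
  Assets:      Securities +$5B
  Liabilities: Bank reserves +$13B, Currency in circulation −$8B
So the change in currency in circulation is -$8 billion.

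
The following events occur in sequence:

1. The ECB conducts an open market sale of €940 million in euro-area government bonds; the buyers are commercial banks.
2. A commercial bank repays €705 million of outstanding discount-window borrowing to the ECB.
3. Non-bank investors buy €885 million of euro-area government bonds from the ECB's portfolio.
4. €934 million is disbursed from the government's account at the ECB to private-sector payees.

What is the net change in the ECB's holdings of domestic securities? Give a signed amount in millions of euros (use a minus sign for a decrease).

-€1825 million

ECB balance sheet:
  Assets:      Securities −€1825M, Loans to banks −€705M
  Liabilities: Bank reserves −€1596M, Government deposits −€934M
So the change in the ECB's holdings of domestic securities is -€1825 million.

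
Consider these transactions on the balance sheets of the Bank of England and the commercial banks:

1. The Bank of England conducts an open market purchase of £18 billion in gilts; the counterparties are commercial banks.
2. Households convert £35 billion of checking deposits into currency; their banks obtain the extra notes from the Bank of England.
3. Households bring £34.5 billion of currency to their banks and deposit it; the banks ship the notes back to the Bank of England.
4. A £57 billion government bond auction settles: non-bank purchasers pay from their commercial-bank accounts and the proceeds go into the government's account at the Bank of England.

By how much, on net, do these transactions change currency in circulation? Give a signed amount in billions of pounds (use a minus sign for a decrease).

OMO purchase (from banks) £18 billion: no currency enters or leaves circulation → 0.
Currency withdrawal £35 billion: notes leave the central bank → +£35B.
Currency deposit £34.5 billion: notes return to the central bank → −£34.5B.
Government account inflow £57 billion: no currency enters or leaves circulation → 0.
Net: 0 + 35 − 34.5 + 0 = +£0.5 billion.

+£0.5 billion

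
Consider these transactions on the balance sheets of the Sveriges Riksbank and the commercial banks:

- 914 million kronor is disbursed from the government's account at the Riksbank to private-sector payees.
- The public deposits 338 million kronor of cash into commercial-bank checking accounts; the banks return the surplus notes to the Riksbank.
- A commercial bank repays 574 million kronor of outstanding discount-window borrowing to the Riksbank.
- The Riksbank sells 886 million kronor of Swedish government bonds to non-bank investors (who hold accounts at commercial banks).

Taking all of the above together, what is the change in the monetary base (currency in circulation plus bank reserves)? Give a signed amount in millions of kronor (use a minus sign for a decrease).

-546 million

Riksbank balance sheet:
  Assets:      Securities −886M, Loans to banks −574M
  Liabilities: Bank reserves −208M, Currency in circulation −338M, Government deposits −914M
Monetary base = currency + reserves: −338M + (−208M) = -546 million.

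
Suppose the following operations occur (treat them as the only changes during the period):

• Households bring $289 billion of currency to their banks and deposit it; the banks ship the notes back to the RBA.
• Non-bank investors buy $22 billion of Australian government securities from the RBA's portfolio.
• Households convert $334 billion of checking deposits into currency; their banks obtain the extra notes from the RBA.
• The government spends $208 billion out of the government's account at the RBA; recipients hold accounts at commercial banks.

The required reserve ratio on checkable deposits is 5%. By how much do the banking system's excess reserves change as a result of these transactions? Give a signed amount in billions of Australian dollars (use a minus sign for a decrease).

+$133.95 billion

Currency deposit $289 billion: reserves +$289B, deposits +$289B.
Asset sale (to non-banks) $22 billion: reserves −$22B, deposits −$22B.
Currency withdrawal $334 billion: reserves −$334B, deposits −$334B.
Government spending $208 billion: reserves +$208B, deposits +$208B.
Totals: Δreserves = +$141B, Δdeposits = +$141B.
Δrequired reserves = 5% × +$141B = +$7.05B.
Δexcess reserves = Δreserves − Δrequired = +$141B − (+$7.05B) = +$133.95 billion.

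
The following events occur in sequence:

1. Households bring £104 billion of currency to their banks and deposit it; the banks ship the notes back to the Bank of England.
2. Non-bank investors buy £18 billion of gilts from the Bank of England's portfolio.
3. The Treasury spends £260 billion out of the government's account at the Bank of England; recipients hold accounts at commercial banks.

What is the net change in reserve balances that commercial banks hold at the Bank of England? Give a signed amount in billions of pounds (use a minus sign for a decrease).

Currency deposit £104 billion: returned notes are swapped for reserve credit → +£104B.
Asset sale (to non-banks) £18 billion: the non-bank buyers' banks settle from reserves → −£18B.
Government spending £260 billion: government payments flow into bank reserve accounts → +£260B.
Net: 104 − 18 + 260 = +£346 billion.

+£346 billion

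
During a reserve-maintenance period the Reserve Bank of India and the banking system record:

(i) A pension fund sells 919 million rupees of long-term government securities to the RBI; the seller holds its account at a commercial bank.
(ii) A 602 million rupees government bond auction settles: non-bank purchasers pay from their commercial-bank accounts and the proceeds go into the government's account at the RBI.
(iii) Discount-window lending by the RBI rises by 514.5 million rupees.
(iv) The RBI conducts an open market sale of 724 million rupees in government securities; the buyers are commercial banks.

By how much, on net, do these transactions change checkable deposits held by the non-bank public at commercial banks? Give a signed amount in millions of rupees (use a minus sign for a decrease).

RBI balance sheet:
  Assets:      Securities +195M, Loans to banks +514.5M
  Liabilities: Bank reserves +107.5M, Government deposits +602M
Commercial banking system:
  Assets:      Reserves at CB +107.5M, Securities +724M
  Liabilities: Checkable deposits +317M, Borrowings from CB +514.5M
So the change in checkable deposits held by the non-bank public at commercial banks is +317 million.

+317 million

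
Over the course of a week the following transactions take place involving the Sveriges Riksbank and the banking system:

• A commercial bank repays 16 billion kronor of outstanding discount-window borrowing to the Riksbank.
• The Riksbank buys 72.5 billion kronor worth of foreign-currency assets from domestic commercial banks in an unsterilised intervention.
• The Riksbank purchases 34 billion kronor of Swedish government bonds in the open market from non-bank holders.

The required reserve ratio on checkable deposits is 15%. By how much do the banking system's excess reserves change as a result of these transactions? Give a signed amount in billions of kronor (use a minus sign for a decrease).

Discount-window repayment 16 billion kronor: reserves −16B, deposits 0.
FX purchase 72.5 billion kronor: reserves +72.5B, deposits 0.
Asset purchase (from non-banks) 34 billion kronor: reserves +34B, deposits +34B.
Totals: Δreserves = +90.5B, Δdeposits = +34B.
Δrequired reserves = 15% × +34B = +5.1B.
Δexcess reserves = Δreserves − Δrequired = +90.5B − (+5.1B) = +85.4 billion.

+85.4 billion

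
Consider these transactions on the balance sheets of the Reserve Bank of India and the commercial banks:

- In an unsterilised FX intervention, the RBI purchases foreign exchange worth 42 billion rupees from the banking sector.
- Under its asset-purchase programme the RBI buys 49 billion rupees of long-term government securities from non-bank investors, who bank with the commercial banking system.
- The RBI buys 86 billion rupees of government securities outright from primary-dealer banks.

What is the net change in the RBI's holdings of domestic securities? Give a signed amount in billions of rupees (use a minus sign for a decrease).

+135 billion

FX purchase 42 billion rupees: the RBI's securities portfolio is untouched → 0.
Asset purchase (from non-banks) 49 billion rupees: securities added to the RBI's portfolio → +49B.
OMO purchase (from banks) 86 billion rupees: securities added to the RBI's portfolio → +86B.
Net: 0 + 49 + 86 = +135 billion.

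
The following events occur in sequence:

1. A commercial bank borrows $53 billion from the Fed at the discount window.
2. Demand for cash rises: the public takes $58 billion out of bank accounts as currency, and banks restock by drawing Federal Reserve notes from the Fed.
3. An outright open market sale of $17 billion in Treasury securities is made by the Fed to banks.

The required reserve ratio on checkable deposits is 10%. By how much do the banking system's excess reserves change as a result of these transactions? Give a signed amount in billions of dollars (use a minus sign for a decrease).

-$16.2 billion

Discount-window loan $53 billion: reserves +$53B, deposits 0.
Currency withdrawal $58 billion: reserves −$58B, deposits −$58B.
OMO sale (to banks) $17 billion: reserves −$17B, deposits 0.
Totals: Δreserves = −$22B, Δdeposits = −$58B.
Δrequired reserves = 10% × −$58B = −$5.8B.
Δexcess reserves = Δreserves − Δrequired = −$22B − (−$5.8B) = -$16.2 billion.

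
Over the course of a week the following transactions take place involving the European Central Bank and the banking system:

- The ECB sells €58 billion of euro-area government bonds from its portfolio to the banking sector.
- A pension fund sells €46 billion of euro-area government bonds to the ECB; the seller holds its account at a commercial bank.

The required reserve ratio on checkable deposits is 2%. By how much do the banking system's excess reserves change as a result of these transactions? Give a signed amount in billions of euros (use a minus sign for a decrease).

-€12.92 billion

OMO sale (to banks) €58 billion: reserves −€58B, deposits 0.
Asset purchase (from non-banks) €46 billion: reserves +€46B, deposits +€46B.
Totals: Δreserves = −€12B, Δdeposits = +€46B.
Δrequired reserves = 2% × +€46B = +€0.92B.
Δexcess reserves = Δreserves − Δrequired = −€12B − (+€0.92B) = -€12.92 billion.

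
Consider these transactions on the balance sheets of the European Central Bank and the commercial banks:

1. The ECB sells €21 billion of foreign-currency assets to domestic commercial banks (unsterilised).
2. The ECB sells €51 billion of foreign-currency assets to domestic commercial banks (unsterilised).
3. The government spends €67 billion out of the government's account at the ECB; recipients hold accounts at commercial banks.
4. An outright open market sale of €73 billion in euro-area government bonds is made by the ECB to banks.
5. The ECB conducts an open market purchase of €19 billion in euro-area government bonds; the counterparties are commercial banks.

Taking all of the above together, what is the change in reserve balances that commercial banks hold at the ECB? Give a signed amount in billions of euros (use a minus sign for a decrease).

ECB balance sheet:
  Assets:      Securities −€54B, Foreign assets −€72B
  Liabilities: Bank reserves −€59B, Government deposits −€67B
Commercial banking system:
  Assets:      Reserves at CB −€59B, Securities +€54B, Foreign assets +€72B
  Liabilities: Checkable deposits +€67B
So the change in reserve balances that commercial banks hold at the ECB is -€59 billion.

-€59 billion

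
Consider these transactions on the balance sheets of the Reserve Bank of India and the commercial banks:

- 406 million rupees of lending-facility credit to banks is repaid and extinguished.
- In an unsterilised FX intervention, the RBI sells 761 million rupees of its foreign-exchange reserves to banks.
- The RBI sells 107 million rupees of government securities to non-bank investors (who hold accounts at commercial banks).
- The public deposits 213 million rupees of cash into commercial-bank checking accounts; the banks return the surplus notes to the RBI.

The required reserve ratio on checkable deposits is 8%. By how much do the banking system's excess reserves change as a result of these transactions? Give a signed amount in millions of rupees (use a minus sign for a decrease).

Discount-window repayment 406 million rupees: reserves −406M, deposits 0.
FX sale 761 million rupees: reserves −761M, deposits 0.
Asset sale (to non-banks) 107 million rupees: reserves −107M, deposits −107M.
Currency deposit 213 million rupees: reserves +213M, deposits +213M.
Totals: Δreserves = −1061M, Δdeposits = +106M.
Δrequired reserves = 8% × +106M = +8.48M.
Δexcess reserves = Δreserves − Δrequired = −1061M − (+8.48M) = -1069.48 million.

-1069.48 million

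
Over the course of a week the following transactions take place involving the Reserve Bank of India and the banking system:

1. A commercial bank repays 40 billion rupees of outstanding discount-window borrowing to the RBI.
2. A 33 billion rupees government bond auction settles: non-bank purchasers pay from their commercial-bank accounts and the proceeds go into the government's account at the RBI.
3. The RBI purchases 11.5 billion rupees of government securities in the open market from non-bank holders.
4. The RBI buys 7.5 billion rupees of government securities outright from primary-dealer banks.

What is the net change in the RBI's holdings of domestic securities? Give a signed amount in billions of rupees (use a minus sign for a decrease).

Discount-window repayment 40 billion rupees: the RBI's securities portfolio is untouched → 0.
Government account inflow 33 billion rupees: the RBI's securities portfolio is untouched → 0.
Asset purchase (from non-banks) 11.5 billion rupees: securities added to the RBI's portfolio → +11.5B.
OMO purchase (from banks) 7.5 billion rupees: securities added to the RBI's portfolio → +7.5B.
Net: 0 + 0 + 11.5 + 7.5 = +19 billion.

+19 billion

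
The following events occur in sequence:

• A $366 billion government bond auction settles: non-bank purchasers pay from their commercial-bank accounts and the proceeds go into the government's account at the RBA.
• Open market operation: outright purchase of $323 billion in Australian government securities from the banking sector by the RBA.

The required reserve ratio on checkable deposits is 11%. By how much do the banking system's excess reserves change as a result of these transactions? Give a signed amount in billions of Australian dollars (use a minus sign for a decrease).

-$2.74 billion

Government account inflow $366 billion: reserves −$366B, deposits −$366B.
OMO purchase (from banks) $323 billion: reserves +$323B, deposits 0.
Totals: Δreserves = −$43B, Δdeposits = −$366B.
Δrequired reserves = 11% × −$366B = −$40.26B.
Δexcess reserves = Δreserves − Δrequired = −$43B − (−$40.26B) = -$2.74 billion.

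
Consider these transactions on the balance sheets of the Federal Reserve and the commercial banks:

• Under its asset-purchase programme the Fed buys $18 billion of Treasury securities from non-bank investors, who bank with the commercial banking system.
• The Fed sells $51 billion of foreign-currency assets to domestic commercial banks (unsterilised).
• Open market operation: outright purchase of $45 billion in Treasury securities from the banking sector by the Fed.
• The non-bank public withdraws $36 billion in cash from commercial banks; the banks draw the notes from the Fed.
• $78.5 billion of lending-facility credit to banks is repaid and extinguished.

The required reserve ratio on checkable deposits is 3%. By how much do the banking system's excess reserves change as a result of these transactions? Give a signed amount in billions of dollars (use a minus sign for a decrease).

Asset purchase (from non-banks) $18 billion: reserves +$18B, deposits +$18B.
FX sale $51 billion: reserves −$51B, deposits 0.
OMO purchase (from banks) $45 billion: reserves +$45B, deposits 0.
Currency withdrawal $36 billion: reserves −$36B, deposits −$36B.
Discount-window repayment $78.5 billion: reserves −$78.5B, deposits 0.
Totals: Δreserves = −$102.5B, Δdeposits = −$18B.
Δrequired reserves = 3% × −$18B = −$0.54B.
Δexcess reserves = Δreserves − Δrequired = −$102.5B − (−$0.54B) = -$101.96 billion.

-$101.96 billion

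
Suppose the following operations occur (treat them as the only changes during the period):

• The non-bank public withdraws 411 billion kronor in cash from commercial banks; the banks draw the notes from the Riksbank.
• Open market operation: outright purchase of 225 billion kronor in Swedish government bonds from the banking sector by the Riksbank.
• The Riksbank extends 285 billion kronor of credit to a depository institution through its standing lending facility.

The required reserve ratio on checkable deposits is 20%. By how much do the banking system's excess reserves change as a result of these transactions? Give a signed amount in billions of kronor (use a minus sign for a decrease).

Currency withdrawal 411 billion kronor: reserves −411B, deposits −411B.
OMO purchase (from banks) 225 billion kronor: reserves +225B, deposits 0.
Discount-window loan 285 billion kronor: reserves +285B, deposits 0.
Totals: Δreserves = +99B, Δdeposits = −411B.
Δrequired reserves = 20% × −411B = −82.2B.
Δexcess reserves = Δreserves − Δrequired = +99B − (−82.2B) = +181.2 billion.

+181.2 billion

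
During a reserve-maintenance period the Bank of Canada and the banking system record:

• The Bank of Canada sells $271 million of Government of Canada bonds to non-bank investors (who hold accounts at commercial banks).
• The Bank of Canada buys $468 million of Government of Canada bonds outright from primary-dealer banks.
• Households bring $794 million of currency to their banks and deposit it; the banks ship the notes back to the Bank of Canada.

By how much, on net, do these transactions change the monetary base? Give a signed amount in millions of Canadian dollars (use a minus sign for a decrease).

Bank of Canada balance sheet:
  Assets:      Securities +$197M
  Liabilities: Bank reserves +$991M, Currency in circulation −$794M
Monetary base = currency + reserves: −$794M + (+$991M) = +$197 million.

+$197 million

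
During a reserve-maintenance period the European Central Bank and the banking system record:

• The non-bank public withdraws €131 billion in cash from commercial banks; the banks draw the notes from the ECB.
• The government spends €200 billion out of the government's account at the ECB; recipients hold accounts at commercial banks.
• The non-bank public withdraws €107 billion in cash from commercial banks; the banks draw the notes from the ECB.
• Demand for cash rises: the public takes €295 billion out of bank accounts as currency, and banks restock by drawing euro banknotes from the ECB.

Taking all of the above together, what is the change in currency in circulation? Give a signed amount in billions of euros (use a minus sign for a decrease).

+€533 billion

ECB balance sheet:
  Assets:      no change
  Liabilities: Bank reserves −€333B, Currency in circulation +€533B, Government deposits −€200B
Commercial banking system:
  Assets:      Reserves at CB −€333B
  Liabilities: Checkable deposits −€333B
So the change in currency in circulation is +€533 billion.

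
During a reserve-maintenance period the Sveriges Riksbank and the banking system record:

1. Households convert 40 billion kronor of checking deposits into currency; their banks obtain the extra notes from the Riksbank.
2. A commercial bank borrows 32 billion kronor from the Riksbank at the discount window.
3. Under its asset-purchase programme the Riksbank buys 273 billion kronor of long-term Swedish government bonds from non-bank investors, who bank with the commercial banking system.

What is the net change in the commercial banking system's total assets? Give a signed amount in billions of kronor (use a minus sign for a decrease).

+265 billion

Riksbank balance sheet:
  Assets:      Securities +273B, Loans to banks +32B
  Liabilities: Bank reserves +265B, Currency in circulation +40B
Commercial banking system:
  Assets:      Reserves at CB +265B
  Liabilities: Checkable deposits +233B, Borrowings from CB +32B
Change in total bank assets = +265 billion.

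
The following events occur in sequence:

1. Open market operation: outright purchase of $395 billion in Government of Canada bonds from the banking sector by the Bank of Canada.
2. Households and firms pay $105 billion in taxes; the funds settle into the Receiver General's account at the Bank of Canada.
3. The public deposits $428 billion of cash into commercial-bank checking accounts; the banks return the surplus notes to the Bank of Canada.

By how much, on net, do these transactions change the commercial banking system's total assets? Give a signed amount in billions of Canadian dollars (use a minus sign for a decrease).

OMO purchase (from banks) $395 billion: just an asset swap on bank balance sheets → 0.
Government account inflow $105 billion: bank balance sheets shrink → −$105B.
Currency deposit $428 billion: bank balance sheets expand → +$428B.
Net: 0 − 105 + 428 = +$323 billion.

+$323 billion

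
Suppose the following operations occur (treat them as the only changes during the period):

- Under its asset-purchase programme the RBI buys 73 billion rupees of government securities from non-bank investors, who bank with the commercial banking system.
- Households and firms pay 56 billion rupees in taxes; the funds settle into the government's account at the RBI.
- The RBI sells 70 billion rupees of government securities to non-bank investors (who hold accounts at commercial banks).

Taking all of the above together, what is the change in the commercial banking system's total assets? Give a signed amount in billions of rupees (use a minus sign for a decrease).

Asset purchase (from non-banks) 73 billion rupees: bank balance sheets expand → +73B.
Government account inflow 56 billion rupees: bank balance sheets shrink → −56B.
Asset sale (to non-banks) 70 billion rupees: bank balance sheets shrink → −70B.
Net: 73 − 56 − 70 = -53 billion.

-53 billion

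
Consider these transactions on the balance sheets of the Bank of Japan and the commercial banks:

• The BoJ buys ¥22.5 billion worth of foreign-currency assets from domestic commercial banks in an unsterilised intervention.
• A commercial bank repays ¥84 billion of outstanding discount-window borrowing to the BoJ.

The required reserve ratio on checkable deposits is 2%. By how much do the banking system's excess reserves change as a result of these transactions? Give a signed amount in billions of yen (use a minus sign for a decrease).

FX purchase ¥22.5 billion: reserves +¥22.5B, deposits 0.
Discount-window repayment ¥84 billion: reserves −¥84B, deposits 0.
Totals: Δreserves = −¥61.5B, Δdeposits = 0.
Δrequired reserves = 2% × 0 = 0.
Δexcess reserves = Δreserves − Δrequired = −¥61.5B − (0) = -¥61.5 billion.

-¥61.5 billion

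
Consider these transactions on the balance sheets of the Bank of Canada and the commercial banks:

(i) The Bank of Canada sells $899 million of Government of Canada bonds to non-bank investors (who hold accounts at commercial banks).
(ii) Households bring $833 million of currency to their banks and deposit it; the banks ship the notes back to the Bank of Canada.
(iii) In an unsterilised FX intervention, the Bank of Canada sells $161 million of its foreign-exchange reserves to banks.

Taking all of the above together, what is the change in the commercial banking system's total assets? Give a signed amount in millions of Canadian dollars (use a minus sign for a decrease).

Bank of Canada balance sheet:
  Assets:      Securities −$899M, Foreign assets −$161M
  Liabilities: Bank reserves −$227M, Currency in circulation −$833M
Commercial banking system:
  Assets:      Reserves at CB −$227M, Foreign assets +$161M
  Liabilities: Checkable deposits −$66M
Change in total bank assets = -$66 million.

-$66 million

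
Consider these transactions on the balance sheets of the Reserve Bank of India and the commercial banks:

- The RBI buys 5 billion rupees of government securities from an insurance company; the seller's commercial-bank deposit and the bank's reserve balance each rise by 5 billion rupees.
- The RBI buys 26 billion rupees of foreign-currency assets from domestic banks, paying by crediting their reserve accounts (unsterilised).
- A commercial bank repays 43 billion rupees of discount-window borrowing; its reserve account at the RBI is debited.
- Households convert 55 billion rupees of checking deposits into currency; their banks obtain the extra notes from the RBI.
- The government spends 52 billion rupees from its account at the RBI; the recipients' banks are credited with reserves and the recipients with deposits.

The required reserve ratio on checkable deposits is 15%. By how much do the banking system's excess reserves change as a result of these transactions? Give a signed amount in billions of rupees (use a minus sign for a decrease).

-15.3 billion

Asset purchase (from non-banks) 5 billion rupees: reserves +5B, deposits +5B.
FX purchase 26 billion rupees: reserves +26B, deposits 0.
Discount-window repayment 43 billion rupees: reserves −43B, deposits 0.
Currency withdrawal 55 billion rupees: reserves −55B, deposits −55B.
Government spending 52 billion rupees: reserves +52B, deposits +52B.
Totals: Δreserves = −15B, Δdeposits = +2B.
Δrequired reserves = 15% × +2B = +0.3B.
Δexcess reserves = Δreserves − Δrequired = −15B − (+0.3B) = -15.3 billion.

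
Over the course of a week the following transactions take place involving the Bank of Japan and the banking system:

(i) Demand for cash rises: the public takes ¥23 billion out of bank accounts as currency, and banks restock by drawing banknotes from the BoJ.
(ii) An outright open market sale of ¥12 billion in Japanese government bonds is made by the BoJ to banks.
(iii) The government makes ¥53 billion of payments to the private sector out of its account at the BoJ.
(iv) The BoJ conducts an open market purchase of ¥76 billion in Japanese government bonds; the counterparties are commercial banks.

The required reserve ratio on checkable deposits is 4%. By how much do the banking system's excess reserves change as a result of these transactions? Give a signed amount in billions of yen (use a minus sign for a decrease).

Currency withdrawal ¥23 billion: reserves −¥23B, deposits −¥23B.
OMO sale (to banks) ¥12 billion: reserves −¥12B, deposits 0.
Government spending ¥53 billion: reserves +¥53B, deposits +¥53B.
OMO purchase (from banks) ¥76 billion: reserves +¥76B, deposits 0.
Totals: Δreserves = +¥94B, Δdeposits = +¥30B.
Δrequired reserves = 4% × +¥30B = +¥1.2B.
Δexcess reserves = Δreserves − Δrequired = +¥94B − (+¥1.2B) = +¥92.8 billion.

+¥92.8 billion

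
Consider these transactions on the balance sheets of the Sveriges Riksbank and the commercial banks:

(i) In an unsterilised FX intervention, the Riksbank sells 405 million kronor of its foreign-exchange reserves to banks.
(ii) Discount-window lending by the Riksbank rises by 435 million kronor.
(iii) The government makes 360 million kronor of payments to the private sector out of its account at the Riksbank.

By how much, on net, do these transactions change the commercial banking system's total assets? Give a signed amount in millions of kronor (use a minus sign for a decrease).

+795 million

FX sale 405 million kronor: just an asset swap on bank balance sheets → 0.
Discount-window loan 435 million kronor: bank balance sheets expand → +435M.
Government spending 360 million kronor: bank balance sheets expand → +360M.
Net: 0 + 435 + 360 = +795 million.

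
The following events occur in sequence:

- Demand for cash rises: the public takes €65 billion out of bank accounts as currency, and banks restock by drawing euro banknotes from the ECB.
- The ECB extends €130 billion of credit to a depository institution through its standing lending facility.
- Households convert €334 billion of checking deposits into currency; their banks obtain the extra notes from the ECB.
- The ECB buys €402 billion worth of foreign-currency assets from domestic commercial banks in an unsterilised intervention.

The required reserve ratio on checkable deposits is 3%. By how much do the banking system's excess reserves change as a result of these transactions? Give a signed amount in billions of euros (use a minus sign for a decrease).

+€144.97 billion

Currency withdrawal €65 billion: reserves −€65B, deposits −€65B.
Discount-window loan €130 billion: reserves +€130B, deposits 0.
Currency withdrawal €334 billion: reserves −€334B, deposits −€334B.
FX purchase €402 billion: reserves +€402B, deposits 0.
Totals: Δreserves = +€133B, Δdeposits = −€399B.
Δrequired reserves = 3% × −€399B = −€11.97B.
Δexcess reserves = Δreserves − Δrequired = +€133B − (−€11.97B) = +€144.97 billion.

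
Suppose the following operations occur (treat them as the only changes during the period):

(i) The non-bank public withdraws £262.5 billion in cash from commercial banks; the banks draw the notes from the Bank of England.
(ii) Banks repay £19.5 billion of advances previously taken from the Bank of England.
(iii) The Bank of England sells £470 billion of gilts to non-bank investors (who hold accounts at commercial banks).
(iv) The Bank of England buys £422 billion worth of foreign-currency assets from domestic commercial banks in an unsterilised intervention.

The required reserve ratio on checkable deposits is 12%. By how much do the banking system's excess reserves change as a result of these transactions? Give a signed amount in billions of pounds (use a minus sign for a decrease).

Currency withdrawal £262.5 billion: reserves −£262.5B, deposits −£262.5B.
Discount-window repayment £19.5 billion: reserves −£19.5B, deposits 0.
Asset sale (to non-banks) £470 billion: reserves −£470B, deposits −£470B.
FX purchase £422 billion: reserves +£422B, deposits 0.
Totals: Δreserves = −£330B, Δdeposits = −£732.5B.
Δrequired reserves = 12% × −£732.5B = −£87.9B.
Δexcess reserves = Δreserves − Δrequired = −£330B − (−£87.9B) = -£242.1 billion.

-£242.1 billion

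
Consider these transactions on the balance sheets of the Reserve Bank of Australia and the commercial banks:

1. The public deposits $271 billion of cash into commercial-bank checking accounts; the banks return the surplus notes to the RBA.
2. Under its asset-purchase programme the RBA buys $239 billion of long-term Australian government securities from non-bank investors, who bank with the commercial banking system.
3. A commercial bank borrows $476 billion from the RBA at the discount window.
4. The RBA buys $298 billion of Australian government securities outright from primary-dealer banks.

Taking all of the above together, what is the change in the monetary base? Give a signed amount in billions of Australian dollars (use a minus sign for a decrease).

+$1013 billion

Currency deposit $271 billion: just a shift between currency and reserves — both are base money → 0.
Asset purchase (from non-banks) $239 billion: RBA balance sheet expands → +$239B.
Discount-window loan $476 billion: RBA balance sheet expands → +$476B.
OMO purchase (from banks) $298 billion: RBA balance sheet expands → +$298B.
Net: 0 + 239 + 476 + 298 = +$1013 billion.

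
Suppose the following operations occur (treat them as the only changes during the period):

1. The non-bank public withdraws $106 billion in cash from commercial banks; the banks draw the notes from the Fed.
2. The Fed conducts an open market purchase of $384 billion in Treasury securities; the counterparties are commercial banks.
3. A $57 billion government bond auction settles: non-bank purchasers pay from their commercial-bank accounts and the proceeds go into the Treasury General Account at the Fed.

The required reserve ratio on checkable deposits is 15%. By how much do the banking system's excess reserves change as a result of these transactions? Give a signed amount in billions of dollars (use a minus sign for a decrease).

Currency withdrawal $106 billion: reserves −$106B, deposits −$106B.
OMO purchase (from banks) $384 billion: reserves +$384B, deposits 0.
Government account inflow $57 billion: reserves −$57B, deposits −$57B.
Totals: Δreserves = +$221B, Δdeposits = −$163B.
Δrequired reserves = 15% × −$163B = −$24.45B.
Δexcess reserves = Δreserves − Δrequired = +$221B − (−$24.45B) = +$245.45 billion.

+$245.45 billion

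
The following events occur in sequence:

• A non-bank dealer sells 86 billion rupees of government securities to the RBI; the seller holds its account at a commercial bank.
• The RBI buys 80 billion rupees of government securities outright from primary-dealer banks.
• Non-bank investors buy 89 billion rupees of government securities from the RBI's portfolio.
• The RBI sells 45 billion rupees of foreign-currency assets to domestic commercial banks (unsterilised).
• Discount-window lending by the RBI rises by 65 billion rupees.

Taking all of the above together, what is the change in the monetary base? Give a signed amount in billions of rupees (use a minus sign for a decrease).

RBI balance sheet:
  Assets:      Securities +77B, Loans to banks +65B, Foreign assets −45B
  Liabilities: Bank reserves +97B
Monetary base = currency + reserves: 0 + (+97B) = +97 billion.

+97 billion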